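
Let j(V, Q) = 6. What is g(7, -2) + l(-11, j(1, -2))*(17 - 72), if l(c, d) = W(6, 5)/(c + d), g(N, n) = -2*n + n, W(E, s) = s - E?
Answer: -9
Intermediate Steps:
g(N, n) = -n
l(c, d) = -1/(c + d) (l(c, d) = (5 - 1*6)/(c + d) = (5 - 6)/(c + d) = -1/(c + d))
g(7, -2) + l(-11, j(1, -2))*(17 - 72) = -1*(-2) + (-1/(-11 + 6))*(17 - 72) = 2 - 1/(-5)*(-55) = 2 - 1*(-⅕)*(-55) = 2 + (⅕)*(-55) = 2 - 11 = -9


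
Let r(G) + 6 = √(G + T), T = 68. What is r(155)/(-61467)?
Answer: 2/20489 - √223/61467 ≈ -0.00014533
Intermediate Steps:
r(G) = -6 + √(68 + G) (r(G) = -6 + √(G + 68) = -6 + √(68 + G))
r(155)/(-61467) = (-6 + √(68 + 155))/(-61467) = (-6 + √223)*(-1/61467) = 2/20489 - √223/61467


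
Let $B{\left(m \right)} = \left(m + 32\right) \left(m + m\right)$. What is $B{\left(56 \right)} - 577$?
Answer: $9279$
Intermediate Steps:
$B{\left(m \right)} = 2 m \left(32 + m\right)$ ($B{\left(m \right)} = \left(32 + m\right) 2 m = 2 m \left(32 + m\right)$)
$B{\left(56 \right)} - 577 = 2 \cdot 56 \left(32 + 56\right) - 577 = 2 \cdot 56 \cdot 88 - 577 = 9856 - 577 = 9279$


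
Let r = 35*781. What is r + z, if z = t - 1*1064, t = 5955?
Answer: 32226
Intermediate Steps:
z = 4891 (z = 5955 - 1*1064 = 5955 - 1064 = 4891)
r = 27335
r + z = 27335 + 4891 = 32226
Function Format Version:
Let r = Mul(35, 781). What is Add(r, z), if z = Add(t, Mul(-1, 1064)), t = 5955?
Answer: 32226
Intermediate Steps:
z = 4891 (z = Add(5955, Mul(-1, 1064)) = Add(5955, -1064) = 4891)
r = 27335
Add(r, z) = Add(27335, 4891) = 32226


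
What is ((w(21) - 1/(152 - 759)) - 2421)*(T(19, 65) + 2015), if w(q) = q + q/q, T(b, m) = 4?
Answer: -2940051648/607 ≈ -4.8436e+6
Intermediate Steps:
w(q) = 1 + q (w(q) = q + 1 = 1 + q)
((w(21) - 1/(152 - 759)) - 2421)*(T(19, 65) + 2015) = (((1 + 21) - 1/(152 - 759)) - 2421)*(4 + 2015) = ((22 - 1/(-607)) - 2421)*2019 = ((22 - 1*(-1/607)) - 2421)*2019 = ((22 + 1/607) - 2421)*2019 = (13355/607 - 2421)*2019 = -1456192/607*2019 = -2940051648/607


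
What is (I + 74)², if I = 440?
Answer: 264196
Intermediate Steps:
(I + 74)² = (440 + 74)² = 514² = 264196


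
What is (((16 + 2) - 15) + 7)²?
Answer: 100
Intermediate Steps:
(((16 + 2) - 15) + 7)² = ((18 - 15) + 7)² = (3 + 7)² = 10² = 100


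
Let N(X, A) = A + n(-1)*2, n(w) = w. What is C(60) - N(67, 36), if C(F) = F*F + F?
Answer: 3626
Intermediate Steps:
C(F) = F + F² (C(F) = F² + F = F + F²)
N(X, A) = -2 + A (N(X, A) = A - 1*2 = A - 2 = -2 + A)
C(60) - N(67, 36) = 60*(1 + 60) - (-2 + 36) = 60*61 - 1*34 = 3660 - 34 = 3626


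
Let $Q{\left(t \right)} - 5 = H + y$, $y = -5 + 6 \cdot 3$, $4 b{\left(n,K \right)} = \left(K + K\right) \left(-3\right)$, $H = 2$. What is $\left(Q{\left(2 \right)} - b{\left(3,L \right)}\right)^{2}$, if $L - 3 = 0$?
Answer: $\frac{2401}{4} \approx 600.25$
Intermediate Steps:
$L = 3$ ($L = 3 + 0 = 3$)
$b{\left(n,K \right)} = - \frac{3 K}{2}$ ($b{\left(n,K \right)} = \frac{\left(K + K\right) \left(-3\right)}{4} = \frac{2 K \left(-3\right)}{4} = \frac{\left(-6\right) K}{4} = - \frac{3 K}{2}$)
$y = 13$ ($y = -5 + 18 = 13$)
$Q{\left(t \right)} = 20$ ($Q{\left(t \right)} = 5 + \left(2 + 13\right) = 5 + 15 = 20$)
$\left(Q{\left(2 \right)} - b{\left(3,L \right)}\right)^{2} = \left(20 - \left(- \frac{3}{2}\right) 3\right)^{2} = \left(20 - - \frac{9}{2}\right)^{2} = \left(20 + \frac{9}{2}\right)^{2} = \left(\frac{49}{2}\right)^{2} = \frac{2401}{4}$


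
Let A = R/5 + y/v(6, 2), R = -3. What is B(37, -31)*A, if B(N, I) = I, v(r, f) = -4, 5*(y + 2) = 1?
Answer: 93/20 ≈ 4.6500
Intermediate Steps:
y = -9/5 (y = -2 + (⅕)*1 = -2 + ⅕ = -9/5 ≈ -1.8000)
A = -3/20 (A = -3/5 - 9/5/(-4) = -3*⅕ - 9/5*(-¼) = -⅗ + 9/20 = -3/20 ≈ -0.15000)
B(37, -31)*A = -31*(-3/20) = 93/20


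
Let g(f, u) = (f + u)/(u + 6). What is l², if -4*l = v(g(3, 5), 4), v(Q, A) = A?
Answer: 1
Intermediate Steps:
g(f, u) = (f + u)/(6 + u)
l = -1 (l = -¼*4 = -1)
l² = (-1)² = 1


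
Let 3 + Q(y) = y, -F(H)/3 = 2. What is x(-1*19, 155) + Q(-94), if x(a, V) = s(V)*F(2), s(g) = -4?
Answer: -73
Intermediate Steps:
F(H) = -6 (F(H) = -3*2 = -6)
Q(y) = -3 + y
x(a, V) = 24 (x(a, V) = -4*(-6) = 24)
x(-1*19, 155) + Q(-94) = 24 + (-3 - 94) = 24 - 97 = -73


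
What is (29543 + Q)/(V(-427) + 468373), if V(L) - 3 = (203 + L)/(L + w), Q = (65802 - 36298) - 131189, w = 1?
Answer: -7683123/49882100 ≈ -0.15403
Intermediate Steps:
Q = -101685 (Q = 29504 - 131189 = -101685)
V(L) = 3 + (203 + L)/(1 + L) (V(L) = 3 + (203 + L)/(L + 1) = 3 + (203 + L)/(1 + L))
(29543 + Q)/(V(-427) + 468373) = (29543 - 101685)/(2*(103 + 2*(-427))/(1 - 427) + 468373) = -72142/(2*(103 - 854)/(-426) + 468373) = -72142/(2*(-1/426)*(-751) + 468373) = -72142/(751/213 + 468373) = -72142/99764200/213 = -72142*213/99764200 = -7683123/49882100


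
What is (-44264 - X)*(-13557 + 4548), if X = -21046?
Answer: 209170962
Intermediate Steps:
(-44264 - X)*(-13557 + 4548) = (-44264 - 1*(-21046))*(-13557 + 4548) = (-44264 + 21046)*(-9009) = -23218*(-9009) = 209170962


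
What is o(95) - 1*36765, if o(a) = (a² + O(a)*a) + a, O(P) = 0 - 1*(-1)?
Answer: -27550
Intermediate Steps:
O(P) = 1 (O(P) = 0 + 1 = 1)
o(a) = a² + 2*a (o(a) = (a² + 1*a) + a = (a² + a) + a = (a + a²) + a = a² + 2*a)
o(95) - 1*36765 = 95*(2 + 95) - 1*36765 = 95*97 - 36765 = 9215 - 36765 = -27550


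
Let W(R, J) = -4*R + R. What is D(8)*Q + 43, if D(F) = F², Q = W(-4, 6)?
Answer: 811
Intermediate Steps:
W(R, J) = -3*R
Q = 12 (Q = -3*(-4) = 12)
D(8)*Q + 43 = 8²*12 + 43 = 64*12 + 43 = 768 + 43 = 811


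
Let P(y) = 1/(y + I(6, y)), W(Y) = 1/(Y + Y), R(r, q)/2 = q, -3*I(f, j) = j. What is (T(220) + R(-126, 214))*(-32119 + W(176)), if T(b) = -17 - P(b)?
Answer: -2044522687419/154880 ≈ -1.3201e+7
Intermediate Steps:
I(f, j) = -j/3
R(r, q) = 2*q
W(Y) = 1/(2*Y)
P(y) = 3/(2*y) (P(y) = 1/(y - y/3) = 1/(2*y/3) = 3/(2*y))
T(b) = -17 - 3/(2*b)
(T(220) + R(-126, 214))*(-32119 + W(176)) = ((-17 - 3/2/220) + 2*214)*(-32119 + (½)/176) = ((-17 - 3/2*1/220) + 428)*(-32119 + (½)*(1/176)) = ((-17 - 3/440) + 428)*(-32119 + 1/352) = (-7483/440 + 428)*(-11305887/352) = (180837/440)*(-11305887/352) = -2044522687419/154880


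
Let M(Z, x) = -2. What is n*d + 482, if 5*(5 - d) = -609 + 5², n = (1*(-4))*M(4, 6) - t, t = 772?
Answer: -462866/5 ≈ -92573.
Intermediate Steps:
n = -764 (n = (1*(-4))*(-2) - 1*772 = -4*(-2) - 772 = 8 - 772 = -764)
d = 609/5 (d = 5 - (-609 + 5²)/5 = 5 - (-609 + 25)/5 = 5 - ⅕*(-584) = 5 + 584/5 = 609/5 ≈ 121.80)
n*d + 482 = -764*609/5 + 482 = -465276/5 + 482 = -462866/5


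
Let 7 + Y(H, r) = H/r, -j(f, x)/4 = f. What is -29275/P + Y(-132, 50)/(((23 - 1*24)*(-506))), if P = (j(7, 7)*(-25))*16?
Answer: -7460559/2833600 ≈ -2.6329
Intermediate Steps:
j(f, x) = -4*f
Y(H, r) = -7 + H/r
P = 11200 (P = (-4*7*(-25))*16 = -28*(-25)*16 = 700*16 = 11200)
-29275/P + Y(-132, 50)/(((23 - 1*24)*(-506))) = -29275/11200 + (-7 - 132/50)/(((23 - 1*24)*(-506))) = -29275*1/11200 + (-7 - 132*1/50)/(((23 - 24)*(-506))) = -1171/448 + (-7 - 66/25)/((-1*(-506))) = -1171/448 - 241/25/506 = -1171/448 - 241/25*1/506 = -1171/448 - 241/12650 = -7460559/2833600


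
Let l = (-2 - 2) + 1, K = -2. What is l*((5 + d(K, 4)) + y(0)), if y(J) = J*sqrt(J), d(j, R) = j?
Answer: -9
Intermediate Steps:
y(J) = J**(3/2)
l = -3 (l = -4 + 1 = -3)
l*((5 + d(K, 4)) + y(0)) = -3*((5 - 2) + 0**(3/2)) = -3*(3 + 0) = -3*3 = -9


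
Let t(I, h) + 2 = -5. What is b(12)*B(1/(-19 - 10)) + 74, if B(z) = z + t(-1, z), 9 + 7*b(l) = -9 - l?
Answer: 21142/203 ≈ 104.15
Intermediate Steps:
t(I, h) = -7 (t(I, h) = -2 - 5 = -7)
b(l) = -18/7 - l/7 (b(l) = -9/7 + (-9 - l)/7 = -9/7 + (-9/7 - l/7) = -18/7 - l/7)
B(z) = -7 + z (B(z) = z - 7 = -7 + z)
b(12)*B(1/(-19 - 10)) + 74 = (-18/7 - ⅐*12)*(-7 + 1/(-19 - 10)) + 74 = (-18/7 - 12/7)*(-7 + 1/(-29)) + 74 = -30*(-7 - 1/29)/7 + 74 = -30/7*(-204/29) + 74 = 6120/203 + 74 = 21142/203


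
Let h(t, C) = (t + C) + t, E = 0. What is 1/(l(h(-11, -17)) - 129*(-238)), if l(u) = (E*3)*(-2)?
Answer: 1/30702 ≈ 3.2571e-5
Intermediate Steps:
h(t, C) = C + 2*t (h(t, C) = (C + t) + t = C + 2*t)
l(u) = 0 (l(u) = (0*3)*(-2) = 0*(-2) = 0)
1/(l(h(-11, -17)) - 129*(-238)) = 1/(0 - 129*(-238)) = 1/(0 + 30702) = 1/30702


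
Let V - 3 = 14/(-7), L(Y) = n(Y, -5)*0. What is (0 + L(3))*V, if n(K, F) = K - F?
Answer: 0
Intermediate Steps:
L(Y) = 0 (L(Y) = (Y - 1*(-5))*0 = (Y + 5)*0 = (5 + Y)*0 = 0)
V = 1 (V = 3 + 14/(-7) = 3 + 14*(-1/7) = 3 - 2 = 1)
(0 + L(3))*V = (0 + 0)*1 = 0*1 = 0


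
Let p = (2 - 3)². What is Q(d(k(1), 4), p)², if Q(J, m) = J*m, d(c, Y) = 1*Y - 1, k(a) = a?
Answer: 9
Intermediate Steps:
p = 1 (p = (-1)² = 1)
d(c, Y) = -1 + Y (d(c, Y) = Y - 1 = -1 + Y)
Q(d(k(1), 4), p)² = ((-1 + 4)*1)² = (3*1)² = 3² = 9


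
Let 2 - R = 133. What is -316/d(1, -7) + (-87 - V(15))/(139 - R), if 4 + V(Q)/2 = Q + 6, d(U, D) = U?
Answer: -85441/270 ≈ -316.45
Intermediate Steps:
R = -131 (R = 2 - 1*133 = 2 - 133 = -131)
V(Q) = 4 + 2*Q (V(Q) = -8 + 2*(Q + 6) = -8 + 2*(6 + Q) = -8 + (12 + 2*Q) = 4 + 2*Q)
-316/d(1, -7) + (-87 - V(15))/(139 - R) = -316/1 + (-87 - (4 + 2*15))/(139 - 1*(-131)) = -316*1 + (-87 - (4 + 30))/(139 + 131) = -316 + (-87 - 1*34)/270 = -316 + (-87 - 34)*(1/270) = -316 - 121*1/270 = -316 - 121/270 = -85441/270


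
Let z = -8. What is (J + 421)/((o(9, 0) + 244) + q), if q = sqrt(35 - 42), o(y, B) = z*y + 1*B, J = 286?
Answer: 121604/29591 - 707*I*sqrt(7)/29591 ≈ 4.1095 - 0.063213*I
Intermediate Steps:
o(y, B) = B - 8*y (o(y, B) = -8*y + 1*B = -8*y + B = B - 8*y)
q = I*sqrt(7) (q = sqrt(-7) = I*sqrt(7) ≈ 2.6458*I)
(J + 421)/((o(9, 0) + 244) + q) = (286 + 421)/(((0 - 8*9) + 244) + I*sqrt(7)) = 707/(((0 - 72) + 244) + I*sqrt(7)) = 707/((-72 + 244) + I*sqrt(7)) = 707/(172 + I*sqrt(7))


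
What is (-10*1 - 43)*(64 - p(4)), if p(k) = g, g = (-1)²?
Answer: -3339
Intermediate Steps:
g = 1
p(k) = 1
(-10*1 - 43)*(64 - p(4)) = (-10*1 - 43)*(64 - 1*1) = (-10 - 43)*(64 - 1) = -53*63 = -3339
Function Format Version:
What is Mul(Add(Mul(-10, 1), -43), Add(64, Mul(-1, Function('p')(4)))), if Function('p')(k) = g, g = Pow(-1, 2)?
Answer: -3339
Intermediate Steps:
g = 1
Function('p')(k) = 1
Mul(Add(Mul(-10, 1), -43), Add(64, Mul(-1, Function('p')(4)))) = Mul(Add(Mul(-10, 1), -43), Add(64, Mul(-1, 1))) = Mul(Add(-10, -43), Add(64, -1)) = Mul(-53, 63) = -3339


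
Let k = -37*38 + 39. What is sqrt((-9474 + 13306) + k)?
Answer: sqrt(2465) ≈ 49.649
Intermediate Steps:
k = -1367 (k = -1406 + 39 = -1367)
sqrt((-9474 + 13306) + k) = sqrt((-9474 + 13306) - 1367) = sqrt(3832 - 1367) = sqrt(2465)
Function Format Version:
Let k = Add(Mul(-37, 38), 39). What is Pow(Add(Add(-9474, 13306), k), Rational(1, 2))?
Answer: Pow(2465, Rational(1, 2)) ≈ 49.649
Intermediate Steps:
k = -1367 (k = Add(-1406, 39) = -1367)
Pow(Add(Add(-9474, 13306), k), Rational(1, 2)) = Pow(Add(Add(-9474, 13306), -1367), Rational(1, 2)) = Pow(Add(3832, -1367), Rational(1, 2)) = Pow(2465, Rational(1, 2))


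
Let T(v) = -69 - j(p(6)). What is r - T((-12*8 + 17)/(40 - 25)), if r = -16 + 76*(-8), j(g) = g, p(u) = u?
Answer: -549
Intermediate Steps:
T(v) = -75 (T(v) = -69 - 1*6 = -69 - 6 = -75)
r = -624 (r = -16 - 608 = -624)
r - T((-12*8 + 17)/(40 - 25)) = -624 - 1*(-75) = -624 + 75 = -549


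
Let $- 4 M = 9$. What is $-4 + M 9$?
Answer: $- \frac{97}{4} \approx -24.25$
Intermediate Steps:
$M = - \frac{9}{4}$ ($M = \left(- \frac{1}{4}\right) 9 = - \frac{9}{4} \approx -2.25$)
$-4 + M 9 = -4 - \frac{81}{4} = - \frac{97}{4}$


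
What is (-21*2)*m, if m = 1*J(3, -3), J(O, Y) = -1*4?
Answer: 168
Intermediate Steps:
J(O, Y) = -4
m = -4 (m = 1*(-4) = -4)
(-21*2)*m = -21*2*(-4) = -42*(-4) = 168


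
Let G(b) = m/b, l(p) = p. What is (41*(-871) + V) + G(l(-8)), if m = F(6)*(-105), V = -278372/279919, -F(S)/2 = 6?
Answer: -20081106047/559838 ≈ -35870.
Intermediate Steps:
F(S) = -12 (F(S) = -2*6 = -12)
V = -278372/279919 (V = -278372*1/279919 = -278372/279919 ≈ -0.99447)
m = 1260 (m = -12*(-105) = 1260)
G(b) = 1260/b
(41*(-871) + V) + G(l(-8)) = (41*(-871) - 278372/279919) + 1260/(-8) = (-35711 - 278372/279919) + 1260*(-⅛) = -9996465781/279919 - 315/2 = -20081106047/559838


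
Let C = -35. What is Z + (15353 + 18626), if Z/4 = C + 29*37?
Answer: 38131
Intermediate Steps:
Z = 4152 (Z = 4*(-35 + 29*37) = 4*(-35 + 1073) = 4*1038 = 4152)
Z + (15353 + 18626) = 4152 + (15353 + 18626) = 4152 + 33979 = 38131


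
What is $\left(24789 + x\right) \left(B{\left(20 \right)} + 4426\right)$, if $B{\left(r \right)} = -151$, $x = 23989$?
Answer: $208525950$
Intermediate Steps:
$\left(24789 + x\right) \left(B{\left(20 \right)} + 4426\right) = \left(24789 + 23989\right) \left(-151 + 4426\right) = 48778 \cdot 4275 = 208525950$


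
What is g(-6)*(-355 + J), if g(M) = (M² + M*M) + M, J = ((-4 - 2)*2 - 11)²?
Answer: 11484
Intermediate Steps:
J = 529 (J = (-6*2 - 11)² = (-12 - 11)² = (-23)² = 529)
g(M) = M + 2*M² (g(M) = (M² + M²) + M = 2*M² + M = M + 2*M²)
g(-6)*(-355 + J) = (-6*(1 + 2*(-6)))*(-355 + 529) = -6*(1 - 12)*174 = -6*(-11)*174 = 66*174 = 11484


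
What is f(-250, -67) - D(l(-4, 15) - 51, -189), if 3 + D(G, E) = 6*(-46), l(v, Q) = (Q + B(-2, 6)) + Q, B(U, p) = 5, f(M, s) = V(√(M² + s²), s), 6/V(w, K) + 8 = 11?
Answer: 281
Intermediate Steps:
V(w, K) = 2 (V(w, K) = 6/(-8 + 11) = 6/3 = 6*(⅓) = 2)
f(M, s) = 2
l(v, Q) = 5 + 2*Q (l(v, Q) = (Q + 5) + Q = (5 + Q) + Q = 5 + 2*Q)
D(G, E) = -279 (D(G, E) = -3 + 6*(-46) = -3 - 276 = -279)
f(-250, -67) - D(l(-4, 15) - 51, -189) = 2 - 1*(-279) = 2 + 279 = 281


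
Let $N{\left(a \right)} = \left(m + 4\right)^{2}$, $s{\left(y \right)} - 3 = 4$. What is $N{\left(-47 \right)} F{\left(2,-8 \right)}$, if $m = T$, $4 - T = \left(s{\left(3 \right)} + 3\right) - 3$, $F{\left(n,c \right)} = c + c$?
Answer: $-16$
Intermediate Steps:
$F{\left(n,c \right)} = 2 c$
$s{\left(y \right)} = 7$ ($s{\left(y \right)} = 3 + 4 = 7$)
$T = -3$ ($T = 4 - \left(\left(7 + 3\right) - 3\right) = 4 - \left(10 - 3\right) = 4 - 7 = -3$)
$m = -3$
$N{\left(a \right)} = 1$ ($N{\left(a \right)} = \left(-3 + 4\right)^{2} = 1^{2} = 1$)
$N{\left(-47 \right)} F{\left(2,-8 \right)} = 1 \cdot 2 \left(-8\right) = 1 \left(-16\right) = -16$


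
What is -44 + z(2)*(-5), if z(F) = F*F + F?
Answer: -74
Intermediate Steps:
z(F) = F + F**2 (z(F) = F**2 + F = F + F**2)
-44 + z(2)*(-5) = -44 + (2*(1 + 2))*(-5) = -44 + (2*3)*(-5) = -44 + 6*(-5) = -44 - 30 = -74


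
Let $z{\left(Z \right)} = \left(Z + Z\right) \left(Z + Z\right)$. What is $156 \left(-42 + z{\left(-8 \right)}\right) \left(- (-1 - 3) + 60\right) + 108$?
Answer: $2136684$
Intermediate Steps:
$z{\left(Z \right)} = 4 Z^{2}$ ($z{\left(Z \right)} = 2 Z 2 Z = 4 Z^{2}$)
$156 \left(-42 + z{\left(-8 \right)}\right) \left(- (-1 - 3) + 60\right) + 108 = 156 \left(-42 + 4 \left(-8\right)^{2}\right) \left(- (-1 - 3) + 60\right) + 108 = 156 \left(-42 + 4 \cdot 64\right) \left(\left(-1\right) \left(-4\right) + 60\right) + 108 = 156 \left(-42 + 256\right) \left(4 + 60\right) + 108 = 156 \cdot 214 \cdot 64 + 108 = 156 \cdot 13696 + 108 = 2136576 + 108 = 2136684$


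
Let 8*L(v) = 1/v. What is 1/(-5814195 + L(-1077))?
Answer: -8616/50095104121 ≈ -1.7199e-7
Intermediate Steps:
L(v) = 1/(8*v)
1/(-5814195 + L(-1077)) = 1/(-5814195 + (1/8)/(-1077)) = 1/(-5814195 + (1/8)*(-1/1077)) = 1/(-5814195 - 1/8616) = 1/(-50095104121/8616) = -8616/50095104121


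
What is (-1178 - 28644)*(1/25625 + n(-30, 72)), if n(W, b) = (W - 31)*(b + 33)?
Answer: 4894628913928/25625 ≈ 1.9101e+8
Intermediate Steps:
n(W, b) = (-31 + W)*(33 + b)
(-1178 - 28644)*(1/25625 + n(-30, 72)) = (-1178 - 28644)*(1/25625 + (-1023 - 31*72 + 33*(-30) - 30*72)) = -29822*(1/25625 + (-1023 - 2232 - 990 - 2160)) = -29822*(1/25625 - 6405) = -29822*(-164128124/25625) = 4894628913928/25625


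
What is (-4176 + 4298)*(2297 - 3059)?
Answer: -92964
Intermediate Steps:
(-4176 + 4298)*(2297 - 3059) = 122*(-762) = -92964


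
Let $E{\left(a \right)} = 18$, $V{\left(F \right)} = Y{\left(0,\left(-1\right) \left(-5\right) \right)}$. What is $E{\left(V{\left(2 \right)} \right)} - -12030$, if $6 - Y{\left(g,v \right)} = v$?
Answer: $12048$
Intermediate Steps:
$Y{\left(g,v \right)} = 6 - v$
$V{\left(F \right)} = 1$ ($V{\left(F \right)} = 6 - \left(-1\right) \left(-5\right) = 6 - 5 = 1$)
$E{\left(V{\left(2 \right)} \right)} - -12030 = 18 - -12030 = 18 + 12030 = 12048$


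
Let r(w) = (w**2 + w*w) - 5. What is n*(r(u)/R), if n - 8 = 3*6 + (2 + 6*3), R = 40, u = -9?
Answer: 3611/20 ≈ 180.55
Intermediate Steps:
r(w) = -5 + 2*w**2 (r(w) = (w**2 + w**2) - 5 = 2*w**2 - 5 = -5 + 2*w**2)
n = 46 (n = 8 + (3*6 + (2 + 6*3)) = 8 + (18 + (2 + 18)) = 8 + (18 + 20) = 8 + 38 = 46)
n*(r(u)/R) = 46*((-5 + 2*(-9)**2)/40) = 46*((-5 + 2*81)*(1/40)) = 46*((-5 + 162)*(1/40)) = 46*(157*(1/40)) = 46*(157/40) = 3611/20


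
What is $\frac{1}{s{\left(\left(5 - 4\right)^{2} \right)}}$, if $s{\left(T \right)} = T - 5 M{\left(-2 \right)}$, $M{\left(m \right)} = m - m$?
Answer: $1$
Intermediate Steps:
$M{\left(m \right)} = 0$
$s{\left(T \right)} = T$ ($s{\left(T \right)} = T - 0 = T + 0 = T$)
$\frac{1}{s{\left(\left(5 - 4\right)^{2} \right)}} = \frac{1}{\left(5 - 4\right)^{2}} = \frac{1}{1^{2}} = 1^{-1} = 1$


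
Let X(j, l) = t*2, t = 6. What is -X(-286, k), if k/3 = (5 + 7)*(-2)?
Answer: -12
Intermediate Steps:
k = -72 (k = 3*((5 + 7)*(-2)) = 3*(12*(-2)) = 3*(-24) = -72)
X(j, l) = 12 (X(j, l) = 6*2 = 12)
-X(-286, k) = -1*12 = -12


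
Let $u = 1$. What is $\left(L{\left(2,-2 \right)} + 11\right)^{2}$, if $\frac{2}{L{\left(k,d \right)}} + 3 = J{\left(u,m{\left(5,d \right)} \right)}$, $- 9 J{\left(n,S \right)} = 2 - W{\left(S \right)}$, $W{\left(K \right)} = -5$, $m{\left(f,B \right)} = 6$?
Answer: $\frac{31684}{289} \approx 109.63$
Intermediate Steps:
$J{\left(n,S \right)} = - \frac{7}{9}$ ($J{\left(n,S \right)} = - \frac{2 - -5}{9} = - \frac{2 + 5}{9} = \left(- \frac{1}{9}\right) 7 = - \frac{7}{9}$)
$L{\left(k,d \right)} = - \frac{9}{17}$ ($L{\left(k,d \right)} = \frac{2}{-3 - \frac{7}{9}} = \frac{2}{- \frac{34}{9}} = 2 \left(- \frac{9}{34}\right) = - \frac{9}{17}$)
$\left(L{\left(2,-2 \right)} + 11\right)^{2} = \left(- \frac{9}{17} + 11\right)^{2} = \left(\frac{178}{17}\right)^{2} = \frac{31684}{289}$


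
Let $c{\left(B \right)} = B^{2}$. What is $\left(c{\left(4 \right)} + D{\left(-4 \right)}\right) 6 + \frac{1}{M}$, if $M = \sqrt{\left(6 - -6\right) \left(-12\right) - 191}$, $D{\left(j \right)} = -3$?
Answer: $78 - \frac{i \sqrt{335}}{335} \approx 78.0 - 0.054636 i$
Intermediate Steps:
$M = i \sqrt{335}$ ($M = \sqrt{\left(6 + 6\right) \left(-12\right) - 191} = \sqrt{12 \left(-12\right) - 191} = \sqrt{-144 - 191} = \sqrt{-335} = i \sqrt{335} \approx 18.303 i$)
$\left(c{\left(4 \right)} + D{\left(-4 \right)}\right) 6 + \frac{1}{M} = \left(4^{2} - 3\right) 6 + \frac{1}{i \sqrt{335}} = \left(16 - 3\right) 6 - \frac{i \sqrt{335}}{335} = 13 \cdot 6 - \frac{i \sqrt{335}}{335} = 78 - \frac{i \sqrt{335}}{335}$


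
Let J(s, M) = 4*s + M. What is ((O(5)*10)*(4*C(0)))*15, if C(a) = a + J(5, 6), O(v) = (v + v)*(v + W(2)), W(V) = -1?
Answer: 624000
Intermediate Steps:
J(s, M) = M + 4*s
O(v) = 2*v*(-1 + v) (O(v) = (v + v)*(v - 1) = (2*v)*(-1 + v) = 2*v*(-1 + v))
C(a) = 26 + a (C(a) = a + (6 + 4*5) = a + (6 + 20) = a + 26 = 26 + a)
((O(5)*10)*(4*C(0)))*15 = (((2*5*(-1 + 5))*10)*(4*(26 + 0)))*15 = (((2*5*4)*10)*(4*26))*15 = ((40*10)*104)*15 = (400*104)*15 = 41600*15 = 624000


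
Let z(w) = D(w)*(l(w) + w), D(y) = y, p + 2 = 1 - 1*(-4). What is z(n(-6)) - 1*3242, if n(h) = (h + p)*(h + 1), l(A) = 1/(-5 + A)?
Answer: -6031/2 ≈ -3015.5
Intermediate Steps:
p = 3 (p = -2 + (1 - 1*(-4)) = -2 + (1 + 4) = -2 + 5 = 3)
n(h) = (1 + h)*(3 + h) (n(h) = (h + 3)*(h + 1) = (3 + h)*(1 + h) = (1 + h)*(3 + h))
z(w) = w*(w + 1/(-5 + w)) (z(w) = w*(1/(-5 + w) + w) = w*(w + 1/(-5 + w)))
z(n(-6)) - 1*3242 = (3 + (-6)**2 + 4*(-6))*(1 + (3 + (-6)**2 + 4*(-6))*(-5 + (3 + (-6)**2 + 4*(-6))))/(-5 + (3 + (-6)**2 + 4*(-6))) - 1*3242 = (3 + 36 - 24)*(1 + (3 + 36 - 24)*(-5 + (3 + 36 - 24)))/(-5 + (3 + 36 - 24)) - 3242 = 15*(1 + 15*(-5 + 15))/(-5 + 15) - 3242 = 15*(1 + 15*10)/10 - 3242 = 15*(1/10)*(1 + 150) - 3242 = 15*(1/10)*151 - 3242 = 453/2 - 3242 = -6031/2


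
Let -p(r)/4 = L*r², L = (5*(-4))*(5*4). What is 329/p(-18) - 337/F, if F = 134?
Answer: -87328357/34732800 ≈ -2.5143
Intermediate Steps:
L = -400 (L = -20*20 = -400)
p(r) = 1600*r² (p(r) = -(-1600)*r² = 1600*r²)
329/p(-18) - 337/F = 329/((1600*(-18)²)) - 337/134 = 329/((1600*324)) - 337*1/134 = 329/518400 - 337/134 = -87328357/34732800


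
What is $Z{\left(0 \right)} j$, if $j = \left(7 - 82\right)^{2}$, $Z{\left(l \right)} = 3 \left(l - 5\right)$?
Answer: $-84375$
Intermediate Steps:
$Z{\left(l \right)} = -15 + 3 l$ ($Z{\left(l \right)} = 3 \left(-5 + l\right) = -15 + 3 l$)
$j = 5625$ ($j = \left(-75\right)^{2} = 5625$)
$Z{\left(0 \right)} j = \left(-15 + 3 \cdot 0\right) 5625 = \left(-15 + 0\right) 5625 = \left(-15\right) 5625 = -84375$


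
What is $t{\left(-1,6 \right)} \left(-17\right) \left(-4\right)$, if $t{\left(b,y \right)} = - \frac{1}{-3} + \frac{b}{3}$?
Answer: $0$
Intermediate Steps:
$t{\left(b,y \right)} = \frac{1}{3} + \frac{b}{3}$ ($t{\left(b,y \right)} = \left(-1\right) \left(- \frac{1}{3}\right) + b \frac{1}{3} = \frac{1}{3} + \frac{b}{3}$)
$t{\left(-1,6 \right)} \left(-17\right) \left(-4\right) = \left(\frac{1}{3} + \frac{1}{3} \left(-1\right)\right) \left(-17\right) \left(-4\right) = \left(\frac{1}{3} - \frac{1}{3}\right) \left(-17\right) \left(-4\right) = 0 \left(-17\right) \left(-4\right) = 0 \left(-4\right) = 0$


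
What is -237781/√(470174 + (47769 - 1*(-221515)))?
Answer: -237781*√82162/246486 ≈ -276.52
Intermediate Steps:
-237781/√(470174 + (47769 - 1*(-221515))) = -237781/√(470174 + (47769 + 221515)) = -237781/√(470174 + 269284) = -237781*√82162/246486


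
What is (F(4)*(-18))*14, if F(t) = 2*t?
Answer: -2016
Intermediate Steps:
(F(4)*(-18))*14 = ((2*4)*(-18))*14 = (8*(-18))*14 = -144*14 = -2016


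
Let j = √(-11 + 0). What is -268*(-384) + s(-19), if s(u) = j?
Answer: 102912 + I*√11 ≈ 1.0291e+5 + 3.3166*I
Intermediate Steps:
j = I*√11 (j = √(-11) = I*√11 ≈ 3.3166*I)
s(u) = I*√11
-268*(-384) + s(-19) = -268*(-384) + I*√11 = 102912 + I*√11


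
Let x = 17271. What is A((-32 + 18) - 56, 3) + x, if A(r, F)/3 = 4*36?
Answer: 17703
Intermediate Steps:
A(r, F) = 432 (A(r, F) = 3*(4*36) = 3*144 = 432)
A((-32 + 18) - 56, 3) + x = 432 + 17271 = 17703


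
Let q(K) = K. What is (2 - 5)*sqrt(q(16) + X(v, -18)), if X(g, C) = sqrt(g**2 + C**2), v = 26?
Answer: -3*sqrt(16 + 10*sqrt(10)) ≈ -20.703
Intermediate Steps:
X(g, C) = sqrt(C**2 + g**2)
(2 - 5)*sqrt(q(16) + X(v, -18)) = (2 - 5)*sqrt(16 + sqrt((-18)**2 + 26**2)) = -3*sqrt(16 + sqrt(324 + 676)) = -3*sqrt(16 + sqrt(1000)) = -3*sqrt(16 + 10*sqrt(10))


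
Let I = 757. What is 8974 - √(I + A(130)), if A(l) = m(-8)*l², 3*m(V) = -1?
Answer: 8974 - I*√43887/3 ≈ 8974.0 - 69.831*I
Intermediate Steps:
m(V) = -⅓ (m(V) = (⅓)*(-1) = -⅓)
A(l) = -l²/3
8974 - √(I + A(130)) = 8974 - √(757 - ⅓*130²) = 8974 - √(757 - ⅓*16900) = 8974 - √(757 - 16900/3) = 8974 - √(-14629/3) = 8974 - I*√43887/3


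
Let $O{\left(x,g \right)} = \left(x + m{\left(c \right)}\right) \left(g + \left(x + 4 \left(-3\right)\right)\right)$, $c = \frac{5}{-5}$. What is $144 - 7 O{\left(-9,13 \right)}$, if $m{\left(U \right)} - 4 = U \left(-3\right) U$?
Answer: $-304$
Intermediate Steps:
$c = -1$ ($c = 5 \left(- \frac{1}{5}\right) = -1$)
$m{\left(U \right)} = 4 - 3 U^{2}$ ($m{\left(U \right)} = 4 + U \left(-3\right) U = 4 + - 3 U U = 4 - 3 U^{2}$)
$O{\left(x,g \right)} = \left(1 + x\right) \left(-12 + g + x\right)$ ($O{\left(x,g \right)} = \left(x + \left(4 - 3 \left(-1\right)^{2}\right)\right) \left(g + \left(x + 4 \left(-3\right)\right)\right) = \left(x + \left(4 - 3\right)\right) \left(g + \left(x - 12\right)\right) = \left(x + \left(4 - 3\right)\right) \left(g + \left(-12 + x\right)\right) = \left(x + 1\right) \left(-12 + g + x\right) = \left(1 + x\right) \left(-12 + g + x\right)$)
$144 - 7 O{\left(-9,13 \right)} = 144 - 7 \left(-12 + 13 + \left(-9\right)^{2} - -99 + 13 \left(-9\right)\right) = 144 - 7 \left(-12 + 13 + 81 + 99 - 117\right) = 144 - 448 = -304$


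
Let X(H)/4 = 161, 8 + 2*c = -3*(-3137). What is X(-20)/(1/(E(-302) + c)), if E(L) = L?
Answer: 2833278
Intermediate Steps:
c = 9403/2 (c = -4 + (-3*(-3137))/2 = -4 + (1/2)*9411 = -4 + 9411/2 = 9403/2 ≈ 4701.5)
X(H) = 644 (X(H) = 4*161 = 644)
X(-20)/(1/(E(-302) + c)) = 644/(1/(-302 + 9403/2)) = 644/(1/(8799/2)) = 644/(2/8799) = 644*(8799/2) = 2833278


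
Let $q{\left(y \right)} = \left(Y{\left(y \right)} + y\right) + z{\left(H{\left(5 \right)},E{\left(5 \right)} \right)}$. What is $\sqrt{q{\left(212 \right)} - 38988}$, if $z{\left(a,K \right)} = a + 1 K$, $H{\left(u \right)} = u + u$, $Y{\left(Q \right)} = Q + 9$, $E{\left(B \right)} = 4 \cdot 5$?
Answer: $5 i \sqrt{1541} \approx 196.28 i$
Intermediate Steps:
$E{\left(B \right)} = 20$
$Y{\left(Q \right)} = 9 + Q$
$H{\left(u \right)} = 2 u$
$z{\left(a,K \right)} = K + a$ ($z{\left(a,K \right)} = a + K = K + a$)
$q{\left(y \right)} = 39 + 2 y$ ($q{\left(y \right)} = \left(\left(9 + y\right) + y\right) + \left(20 + 2 \cdot 5\right) = \left(9 + 2 y\right) + \left(20 + 10\right) = \left(9 + 2 y\right) + 30 = 39 + 2 y$)
$\sqrt{q{\left(212 \right)} - 38988} = \sqrt{\left(39 + 2 \cdot 212\right) - 38988} = \sqrt{\left(39 + 424\right) - 38988} = \sqrt{463 - 38988} = \sqrt{-38525} = 5 i \sqrt{1541}$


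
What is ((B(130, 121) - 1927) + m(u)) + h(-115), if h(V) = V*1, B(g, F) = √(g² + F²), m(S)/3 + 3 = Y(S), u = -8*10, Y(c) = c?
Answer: -2291 + √31541 ≈ -2113.4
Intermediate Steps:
u = -80
m(S) = -9 + 3*S
B(g, F) = √(F² + g²)
h(V) = V
((B(130, 121) - 1927) + m(u)) + h(-115) = ((√(121² + 130²) - 1927) + (-9 + 3*(-80))) - 115 = ((√(14641 + 16900) - 1927) + (-9 - 240)) - 115 = ((√31541 - 1927) - 249) - 115 = ((-1927 + √31541) - 249) - 115 = (-2176 + √31541) - 115 = -2291 + √31541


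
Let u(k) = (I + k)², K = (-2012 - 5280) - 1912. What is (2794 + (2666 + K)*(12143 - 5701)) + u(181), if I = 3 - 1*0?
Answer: -42081146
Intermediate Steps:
I = 3 (I = 3 + 0 = 3)
K = -9204 (K = -7292 - 1912 = -9204)
u(k) = (3 + k)²
(2794 + (2666 + K)*(12143 - 5701)) + u(181) = (2794 + (2666 - 9204)*(12143 - 5701)) + (3 + 181)² = (2794 - 6538*6442) + 184² = (2794 - 42117796) + 33856 = -42115002 + 33856 = -42081146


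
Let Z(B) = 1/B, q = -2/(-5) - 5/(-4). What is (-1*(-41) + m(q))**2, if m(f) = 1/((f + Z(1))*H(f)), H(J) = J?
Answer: 5199707881/3059001 ≈ 1699.8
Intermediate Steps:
q = 33/20 (q = -2*(-1/5) - 5*(-1/4) = 2/5 + 5/4 = 33/20 ≈ 1.6500)
m(f) = 1/(f*(1 + f)) (m(f) = 1/((f + 1/1)*f) = 1/((f + 1)*f) = 1/((1 + f)*f) = 1/(f*(1 + f)))
(-1*(-41) + m(q))**2 = (-1*(-41) + 1/((33/20)*(1 + 33/20)))**2 = (41 + 20/(33*(53/20)))**2 = (41 + (20/33)*(20/53))**2 = (41 + 400/1749)**2 = (72109/1749)**2 = 5199707881/3059001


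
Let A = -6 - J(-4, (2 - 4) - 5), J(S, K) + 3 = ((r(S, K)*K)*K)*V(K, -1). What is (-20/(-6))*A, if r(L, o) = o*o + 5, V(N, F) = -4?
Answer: 35270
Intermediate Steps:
r(L, o) = 5 + o² (r(L, o) = o² + 5 = 5 + o²)
J(S, K) = -3 - 4*K²*(5 + K²) (J(S, K) = -3 + (((5 + K²)*K)*K)*(-4) = -3 + ((K*(5 + K²))*K)*(-4) = -3 + (K²*(5 + K²))*(-4) = -3 - 4*K²*(5 + K²))
A = 10581 (A = -6 - (-3 - 4*((2 - 4) - 5)²*(5 + ((2 - 4) - 5)²)) = -6 - (-3 - 4*(-2 - 5)²*(5 + (-2 - 5)²)) = -6 - (-3 - 4*(-7)²*(5 + (-7)²)) = -6 - (-3 - 4*49*(5 + 49)) = -6 - (-3 - 4*49*54) = -6 - (-3 - 10584) = -6 - 1*(-10587) = -6 + 10587 = 10581)
(-20/(-6))*A = -20/(-6)*10581 = -20*(-⅙)*10581 = (10/3)*10581 = 35270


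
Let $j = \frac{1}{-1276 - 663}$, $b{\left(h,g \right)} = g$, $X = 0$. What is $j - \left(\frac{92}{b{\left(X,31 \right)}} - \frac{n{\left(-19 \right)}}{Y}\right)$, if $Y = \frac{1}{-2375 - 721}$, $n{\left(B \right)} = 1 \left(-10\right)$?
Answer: $\frac{1860796221}{60109} \approx 30957.0$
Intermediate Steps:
$n{\left(B \right)} = -10$
$Y = - \frac{1}{3096}$ ($Y = \frac{1}{-3096} = - \frac{1}{3096} \approx -0.000323$)
$j = - \frac{1}{1939}$ ($j = \frac{1}{-1939} = - \frac{1}{1939} \approx -0.00051573$)
$j - \left(\frac{92}{b{\left(X,31 \right)}} - \frac{n{\left(-19 \right)}}{Y}\right) = - \frac{1}{1939} - \left(-30960 + \frac{92}{31}\right) = - \frac{1}{1939} - - \frac{959668}{31} = - \frac{1}{1939} + \left(30960 - \frac{92}{31}\right) = - \frac{1}{1939} + \frac{959668}{31} = \frac{1860796221}{60109}$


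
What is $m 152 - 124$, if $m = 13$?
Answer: $1852$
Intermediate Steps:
$m 152 - 124 = 13 \cdot 152 - 124 = 1976 - 124 = 1852$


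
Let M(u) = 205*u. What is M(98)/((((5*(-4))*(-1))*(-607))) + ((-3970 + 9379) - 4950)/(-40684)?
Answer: -41145691/24695188 ≈ -1.6661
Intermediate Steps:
M(98)/((((5*(-4))*(-1))*(-607))) + ((-3970 + 9379) - 4950)/(-40684) = (205*98)/((((5*(-4))*(-1))*(-607))) + ((-3970 + 9379) - 4950)/(-40684) = 20090/((-20*(-1)*(-607))) + (5409 - 4950)*(-1/40684) = 20090/((20*(-607))) + 459*(-1/40684) = 20090/(-12140) - 459/40684 = 20090*(-1/12140) - 459/40684 = -2009/1214 - 459/40684 = -41145691/24695188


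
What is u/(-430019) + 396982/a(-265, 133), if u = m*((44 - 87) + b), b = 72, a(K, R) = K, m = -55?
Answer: -170709379983/113955035 ≈ -1498.0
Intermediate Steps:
u = -1595 (u = -55*((44 - 87) + 72) = -55*(-43 + 72) = -55*29 = -1595)
u/(-430019) + 396982/a(-265, 133) = -1595/(-430019) + 396982/(-265) = -1595*(-1/430019) + 396982*(-1/265) = 1595/430019 - 396982/265 = -170709379983/113955035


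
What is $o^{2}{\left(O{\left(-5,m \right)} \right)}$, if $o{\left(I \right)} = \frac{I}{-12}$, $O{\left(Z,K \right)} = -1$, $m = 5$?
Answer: $\frac{1}{144} \approx 0.0069444$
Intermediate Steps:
$o{\left(I \right)} = - \frac{I}{12}$ ($o{\left(I \right)} = I \left(- \frac{1}{12}\right) = - \frac{I}{12}$)
$o^{2}{\left(O{\left(-5,m \right)} \right)} = \left(\left(- \frac{1}{12}\right) \left(-1\right)\right)^{2} = \left(\frac{1}{12}\right)^{2} = \frac{1}{144}$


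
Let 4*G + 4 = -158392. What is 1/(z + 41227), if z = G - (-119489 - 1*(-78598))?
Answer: 1/42519 ≈ 2.3519e-5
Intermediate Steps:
G = -39599 (G = -1 + (¼)*(-158392) = -1 - 39598 = -39599)
z = 1292 (z = -39599 - (-119489 - 1*(-78598)) = -39599 - (-119489 + 78598) = -39599 - 1*(-40891) = -39599 + 40891 = 1292)
1/(z + 41227) = 1/(1292 + 41227) = 1/42519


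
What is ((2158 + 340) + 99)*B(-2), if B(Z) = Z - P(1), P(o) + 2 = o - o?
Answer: 0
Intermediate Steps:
P(o) = -2 (P(o) = -2 + (o - o) = -2 + 0 = -2)
B(Z) = 2 + Z (B(Z) = Z - 1*(-2) = Z + 2 = 2 + Z)
((2158 + 340) + 99)*B(-2) = ((2158 + 340) + 99)*(2 - 2) = (2498 + 99)*0 = 2597*0 = 0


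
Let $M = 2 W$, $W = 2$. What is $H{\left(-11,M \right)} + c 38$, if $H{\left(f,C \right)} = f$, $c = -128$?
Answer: $-4875$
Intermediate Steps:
$M = 4$ ($M = 2 \cdot 2 = 4$)
$H{\left(-11,M \right)} + c 38 = -11 - 4864 = -4875$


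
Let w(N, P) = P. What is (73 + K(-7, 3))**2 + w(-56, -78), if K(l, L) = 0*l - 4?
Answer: 4683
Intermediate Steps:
K(l, L) = -4 (K(l, L) = 0 - 4 = -4)
(73 + K(-7, 3))**2 + w(-56, -78) = (73 - 4)**2 - 78 = 69**2 - 78 = 4761 - 78 = 4683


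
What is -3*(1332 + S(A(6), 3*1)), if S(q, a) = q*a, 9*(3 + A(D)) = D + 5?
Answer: -3980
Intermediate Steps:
A(D) = -22/9 + D/9 (A(D) = -3 + (D + 5)/9 = -3 + (5 + D)/9 = -3 + (5/9 + D/9) = -22/9 + D/9)
S(q, a) = a*q
-3*(1332 + S(A(6), 3*1)) = -3*(1332 + (3*1)*(-22/9 + (⅑)*6)) = -3*(1332 + 3*(-22/9 + ⅔)) = -3*(1332 + 3*(-16/9)) = -3*(1332 - 16/3) = -3*3980/3 = -3980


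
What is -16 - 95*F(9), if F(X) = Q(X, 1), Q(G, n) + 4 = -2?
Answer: 554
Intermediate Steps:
Q(G, n) = -6 (Q(G, n) = -4 - 2 = -6)
F(X) = -6
-16 - 95*F(9) = -16 - 95*(-6) = -16 + 570 = 554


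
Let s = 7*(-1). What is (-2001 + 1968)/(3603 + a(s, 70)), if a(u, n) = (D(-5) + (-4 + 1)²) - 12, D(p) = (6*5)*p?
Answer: -11/1150 ≈ -0.0095652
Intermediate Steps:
D(p) = 30*p
s = -7
a(u, n) = -153 (a(u, n) = (30*(-5) + (-4 + 1)²) - 12 = (-150 + (-3)²) - 12 = (-150 + 9) - 12 = -141 - 12 = -153)
(-2001 + 1968)/(3603 + a(s, 70)) = (-2001 + 1968)/(3603 - 153) = -33/3450 = -33*1/3450 = -11/1150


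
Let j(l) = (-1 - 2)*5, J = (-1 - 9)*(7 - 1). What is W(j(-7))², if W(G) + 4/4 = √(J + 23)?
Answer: (1 - I*√37)² ≈ -36.0 - 12.166*I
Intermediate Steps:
J = -60 (J = -10*6 = -60)
j(l) = -15 (j(l) = -3*5 = -15)
W(G) = -1 + I*√37 (W(G) = -1 + √(-60 + 23) = -1 + √(-37) = -1 + I*√37)
W(j(-7))² = (-1 + I*√37)²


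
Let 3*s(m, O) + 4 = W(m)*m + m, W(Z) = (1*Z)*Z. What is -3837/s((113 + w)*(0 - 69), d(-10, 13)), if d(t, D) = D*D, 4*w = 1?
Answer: 736704/30538091031961 ≈ 2.4124e-8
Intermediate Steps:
w = 1/4 (w = (1/4)*1 = 1/4 ≈ 0.25000)
W(Z) = Z**2 (W(Z) = Z*Z = Z**2)
d(t, D) = D**2
s(m, O) = -4/3 + m/3 + m**3/3 (s(m, O) = -4/3 + (m**2*m + m)/3 = -4/3 + (m**3 + m)/3 = -4/3 + (m + m**3)/3 = -4/3 + (m/3 + m**3/3) = -4/3 + m/3 + m**3/3)
-3837/s((113 + w)*(0 - 69), d(-10, 13)) = -3837/(-4/3 + ((113 + 1/4)*(0 - 69))/3 + ((113 + 1/4)*(0 - 69))**3/3) = -3837/(-4/3 + ((453/4)*(-69))/3 + ((453/4)*(-69))**3/3) = -3837/(-4/3 + (1/3)*(-31257/4) + (-31257/4)**3/3) = -3837/(-4/3 - 10419/4 + (1/3)*(-30538090531593/64)) = -3837/(-4/3 - 10419/4 - 10179363510531/64) = -3837/(-30538091031961/192) = -3837*(-192/30538091031961) = 736704/30538091031961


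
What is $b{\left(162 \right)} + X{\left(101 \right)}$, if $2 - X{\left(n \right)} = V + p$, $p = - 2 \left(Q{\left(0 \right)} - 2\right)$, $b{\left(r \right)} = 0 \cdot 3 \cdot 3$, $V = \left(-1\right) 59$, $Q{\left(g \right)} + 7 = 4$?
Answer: $51$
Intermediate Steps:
$Q{\left(g \right)} = -3$ ($Q{\left(g \right)} = -7 + 4 = -3$)
$V = -59$
$b{\left(r \right)} = 0$ ($b{\left(r \right)} = 0 \cdot 3 = 0$)
$p = 10$ ($p = - 2 \left(-3 - 2\right) = \left(-2\right) \left(-5\right) = 10$)
$X{\left(n \right)} = 51$ ($X{\left(n \right)} = 2 - \left(-59 + 10\right) = 2 - -49 = 2 + 49 = 51$)
$b{\left(162 \right)} + X{\left(101 \right)} = 0 + 51 = 51$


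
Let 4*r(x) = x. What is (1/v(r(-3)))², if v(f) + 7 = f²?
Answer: 256/10609 ≈ 0.024130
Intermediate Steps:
r(x) = x/4
v(f) = -7 + f²
(1/v(r(-3)))² = (1/(-7 + ((¼)*(-3))²))² = (1/(-7 + (-¾)²))² = (1/(-7 + 9/16))² = (1/(-103/16))² = (-16/103)² = 256/10609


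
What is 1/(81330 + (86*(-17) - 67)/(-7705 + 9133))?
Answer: 1428/116137711 ≈ 1.2296e-5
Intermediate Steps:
1/(81330 + (86*(-17) - 67)/(-7705 + 9133)) = 1/(81330 + (-1462 - 67)/1428) = 1/(81330 - 1529*1/1428) = 1/(81330 - 1529/1428) = 1/(116137711/1428) = 1428/116137711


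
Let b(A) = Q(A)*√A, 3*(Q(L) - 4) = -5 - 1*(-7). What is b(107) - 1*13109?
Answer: -13109 + 14*√107/3 ≈ -13061.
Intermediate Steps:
Q(L) = 14/3 (Q(L) = 4 + (-5 - 1*(-7))/3 = 4 + (-5 + 7)/3 = 4 + (⅓)*2 = 4 + ⅔ = 14/3)
b(A) = 14*√A/3
b(107) - 1*13109 = 14*√107/3 - 1*13109 = 14*√107/3 - 13109 = -13109 + 14*√107/3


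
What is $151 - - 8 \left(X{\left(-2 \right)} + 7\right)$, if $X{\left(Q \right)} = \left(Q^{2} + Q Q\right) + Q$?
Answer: $255$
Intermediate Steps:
$X{\left(Q \right)} = Q + 2 Q^{2}$ ($X{\left(Q \right)} = \left(Q^{2} + Q^{2}\right) + Q = 2 Q^{2} + Q = Q + 2 Q^{2}$)
$151 - - 8 \left(X{\left(-2 \right)} + 7\right) = 151 - - 8 \left(- 2 \left(1 + 2 \left(-2\right)\right) + 7\right) = 151 - - 8 \left(- 2 \left(1 - 4\right) + 7\right) = 151 - - 8 \left(\left(-2\right) \left(-3\right) + 7\right) = 151 - - 8 \left(6 + 7\right) = 151 - \left(-8\right) 13 = 151 - -104 = 151 + 104 = 255$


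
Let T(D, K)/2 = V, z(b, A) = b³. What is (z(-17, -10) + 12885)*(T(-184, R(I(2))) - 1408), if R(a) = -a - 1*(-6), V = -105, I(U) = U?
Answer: -12898696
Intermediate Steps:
R(a) = 6 - a (R(a) = -a + 6 = 6 - a)
T(D, K) = -210 (T(D, K) = 2*(-105) = -210)
(z(-17, -10) + 12885)*(T(-184, R(I(2))) - 1408) = ((-17)³ + 12885)*(-210 - 1408) = (-4913 + 12885)*(-1618) = 7972*(-1618) = -12898696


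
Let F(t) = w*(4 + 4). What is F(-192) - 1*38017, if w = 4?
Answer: -37985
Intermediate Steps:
F(t) = 32 (F(t) = 4*(4 + 4) = 4*8 = 32)
F(-192) - 1*38017 = 32 - 1*38017 = 32 - 38017 = -37985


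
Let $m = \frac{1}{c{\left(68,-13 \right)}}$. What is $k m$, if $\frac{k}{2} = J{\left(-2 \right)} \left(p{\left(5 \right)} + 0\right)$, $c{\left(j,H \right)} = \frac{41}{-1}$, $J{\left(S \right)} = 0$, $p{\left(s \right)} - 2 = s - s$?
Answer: $0$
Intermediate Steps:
$p{\left(s \right)} = 2$ ($p{\left(s \right)} = 2 + \left(s - s\right) = 2 + 0 = 2$)
$c{\left(j,H \right)} = -41$ ($c{\left(j,H \right)} = 41 \left(-1\right) = -41$)
$m = - \frac{1}{41}$ ($m = \frac{1}{-41} = - \frac{1}{41} \approx -0.02439$)
$k = 0$ ($k = 2 \cdot 0 \left(2 + 0\right) = 2 \cdot 0 \cdot 2 = 2 \cdot 0 = 0$)
$k m = 0 \left(- \frac{1}{41}\right) = 0$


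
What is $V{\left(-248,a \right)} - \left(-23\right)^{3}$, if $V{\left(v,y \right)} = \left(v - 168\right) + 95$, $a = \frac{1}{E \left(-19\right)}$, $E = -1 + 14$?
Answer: $11846$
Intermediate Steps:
$E = 13$
$a = - \frac{1}{247}$ ($a = \frac{1}{13 \left(-19\right)} = \frac{1}{-247} = - \frac{1}{247} \approx -0.0040486$)
$V{\left(v,y \right)} = -73 + v$ ($V{\left(v,y \right)} = \left(-168 + v\right) + 95 = -73 + v$)
$V{\left(-248,a \right)} - \left(-23\right)^{3} = \left(-73 - 248\right) - \left(-23\right)^{3} = -321 - -12167 = -321 + 12167 = 11846$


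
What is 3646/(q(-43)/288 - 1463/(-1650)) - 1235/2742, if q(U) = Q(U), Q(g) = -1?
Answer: 71972937035/17436378 ≈ 4127.7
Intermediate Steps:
q(U) = -1
3646/(q(-43)/288 - 1463/(-1650)) - 1235/2742 = 3646/(-1/288 - 1463/(-1650)) - 1235/2742 = 3646/(-1*1/288 - 1463*(-1/1650)) - 1235*1/2742 = 3646/(-1/288 + 133/150) - 1235/2742 = 3646/(6359/7200) - 1235/2742 = 3646*(7200/6359) - 1235/2742 = 26251200/6359 - 1235/2742 = 71972937035/17436378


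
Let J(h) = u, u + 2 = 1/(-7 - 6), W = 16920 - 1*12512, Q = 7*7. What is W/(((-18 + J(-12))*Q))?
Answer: -1976/441 ≈ -4.4807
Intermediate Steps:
Q = 49
W = 4408 (W = 16920 - 12512 = 4408)
u = -27/13 (u = -2 + 1/(-7 - 6) = -2 + 1/(-13) = -2 - 1/13 = -27/13 ≈ -2.0769)
J(h) = -27/13
W/(((-18 + J(-12))*Q)) = 4408/(((-18 - 27/13)*49)) = 4408/((-261/13*49)) = 4408/(-12789/13) = 4408*(-13/12789) = -1976/441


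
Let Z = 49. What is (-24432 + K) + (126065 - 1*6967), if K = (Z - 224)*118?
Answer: 74016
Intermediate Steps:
K = -20650 (K = (49 - 224)*118 = -175*118 = -20650)
(-24432 + K) + (126065 - 1*6967) = (-24432 - 20650) + (126065 - 1*6967) = -45082 + (126065 - 6967) = -45082 + 119098 = 74016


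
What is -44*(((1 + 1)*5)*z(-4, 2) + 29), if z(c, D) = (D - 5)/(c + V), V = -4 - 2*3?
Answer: -9592/7 ≈ -1370.3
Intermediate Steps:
V = -10 (V = -4 - 6 = -10)
z(c, D) = (-5 + D)/(-10 + c) (z(c, D) = (D - 5)/(c - 10) = (-5 + D)/(-10 + c))
-44*(((1 + 1)*5)*z(-4, 2) + 29) = -44*(((1 + 1)*5)*((-5 + 2)/(-10 - 4)) + 29) = -44*((2*5)*(-3/(-14)) + 29) = -44*(10*(-1/14*(-3)) + 29) = -44*(10*(3/14) + 29) = -44*(15/7 + 29) = -44*218/7 = -9592/7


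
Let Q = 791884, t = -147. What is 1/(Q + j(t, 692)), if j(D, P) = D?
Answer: 1/791737 ≈ 1.2630e-6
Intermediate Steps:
1/(Q + j(t, 692)) = 1/(791884 - 147) = 1/791737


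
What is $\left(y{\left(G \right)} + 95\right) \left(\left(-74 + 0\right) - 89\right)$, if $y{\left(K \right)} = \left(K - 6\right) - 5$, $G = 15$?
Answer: $-16137$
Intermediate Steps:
$y{\left(K \right)} = -11 + K$ ($y{\left(K \right)} = \left(-6 + K\right) - 5 = -11 + K$)
$\left(y{\left(G \right)} + 95\right) \left(\left(-74 + 0\right) - 89\right) = \left(\left(-11 + 15\right) + 95\right) \left(\left(-74 + 0\right) - 89\right) = \left(4 + 95\right) \left(-74 - 89\right) = 99 \left(-163\right) = -16137$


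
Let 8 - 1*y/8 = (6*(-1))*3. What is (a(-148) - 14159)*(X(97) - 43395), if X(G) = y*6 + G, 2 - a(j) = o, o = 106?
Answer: 599759150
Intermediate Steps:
y = 208 (y = 64 - 8*6*(-1)*3 = 64 - (-48)*3 = 64 - 8*(-18) = 64 + 144 = 208)
a(j) = -104 (a(j) = 2 - 1*106 = 2 - 106 = -104)
X(G) = 1248 + G (X(G) = 208*6 + G = 1248 + G)
(a(-148) - 14159)*(X(97) - 43395) = (-104 - 14159)*((1248 + 97) - 43395) = -14263*(1345 - 43395) = -14263*(-42050) = 599759150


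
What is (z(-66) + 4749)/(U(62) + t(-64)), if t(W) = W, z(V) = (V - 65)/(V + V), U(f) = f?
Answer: -626999/264 ≈ -2375.0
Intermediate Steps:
z(V) = (-65 + V)/(2*V) (z(V) = (-65 + V)/((2*V)) = (-65 + V)*(1/(2*V)) = (-65 + V)/(2*V))
(z(-66) + 4749)/(U(62) + t(-64)) = ((½)*(-65 - 66)/(-66) + 4749)/(62 - 64) = ((½)*(-1/66)*(-131) + 4749)/(-2) = (131/132 + 4749)*(-½) = (626999/132)*(-½) = -626999/264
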